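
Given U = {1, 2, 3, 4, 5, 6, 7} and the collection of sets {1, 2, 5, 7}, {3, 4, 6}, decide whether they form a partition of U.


A partition requires: (1) non-empty parts, (2) pairwise disjoint, (3) union = U
Parts: {1, 2, 5, 7}, {3, 4, 6}
Union of parts: {1, 2, 3, 4, 5, 6, 7}
U = {1, 2, 3, 4, 5, 6, 7}
All non-empty? True
Pairwise disjoint? True
Covers U? True

Yes, valid partition


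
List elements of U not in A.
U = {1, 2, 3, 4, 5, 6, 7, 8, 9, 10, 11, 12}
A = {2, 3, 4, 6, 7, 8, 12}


Aᶜ = U \ A = elements in U but not in A
U = {1, 2, 3, 4, 5, 6, 7, 8, 9, 10, 11, 12}
A = {2, 3, 4, 6, 7, 8, 12}
Aᶜ = {1, 5, 9, 10, 11}

Aᶜ = {1, 5, 9, 10, 11}


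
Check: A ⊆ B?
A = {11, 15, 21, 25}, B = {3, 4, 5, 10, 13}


A ⊆ B means every element of A is in B.
Elements in A not in B: {11, 15, 21, 25}
So A ⊄ B.

No, A ⊄ B


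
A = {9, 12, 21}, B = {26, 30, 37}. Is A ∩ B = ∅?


Disjoint means A ∩ B = ∅.
A ∩ B = ∅
A ∩ B = ∅, so A and B are disjoint.

Yes, A and B are disjoint


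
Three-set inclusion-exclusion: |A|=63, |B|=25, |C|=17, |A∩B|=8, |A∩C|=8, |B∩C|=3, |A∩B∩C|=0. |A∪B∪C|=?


|A∪B∪C| = |A|+|B|+|C| - |A∩B|-|A∩C|-|B∩C| + |A∩B∩C|
= 63+25+17 - 8-8-3 + 0
= 105 - 19 + 0
= 86

|A ∪ B ∪ C| = 86


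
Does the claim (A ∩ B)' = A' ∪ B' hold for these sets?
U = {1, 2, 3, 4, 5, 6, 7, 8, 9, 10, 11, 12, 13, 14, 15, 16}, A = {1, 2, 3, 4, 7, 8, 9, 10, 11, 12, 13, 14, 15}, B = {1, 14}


LHS: A ∩ B = {1, 14}
(A ∩ B)' = U \ (A ∩ B) = {2, 3, 4, 5, 6, 7, 8, 9, 10, 11, 12, 13, 15, 16}
A' = {5, 6, 16}, B' = {2, 3, 4, 5, 6, 7, 8, 9, 10, 11, 12, 13, 15, 16}
Claimed RHS: A' ∪ B' = {2, 3, 4, 5, 6, 7, 8, 9, 10, 11, 12, 13, 15, 16}
Identity is VALID: LHS = RHS = {2, 3, 4, 5, 6, 7, 8, 9, 10, 11, 12, 13, 15, 16} ✓

Identity is valid. (A ∩ B)' = A' ∪ B' = {2, 3, 4, 5, 6, 7, 8, 9, 10, 11, 12, 13, 15, 16}


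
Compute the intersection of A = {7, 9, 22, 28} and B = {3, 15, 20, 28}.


A ∩ B = elements in both A and B
A = {7, 9, 22, 28}
B = {3, 15, 20, 28}
A ∩ B = {28}

A ∩ B = {28}


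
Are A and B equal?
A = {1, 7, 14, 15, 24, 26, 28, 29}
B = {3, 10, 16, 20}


Two sets are equal iff they have exactly the same elements.
A = {1, 7, 14, 15, 24, 26, 28, 29}
B = {3, 10, 16, 20}
Differences: {1, 3, 7, 10, 14, 15, 16, 20, 24, 26, 28, 29}
A ≠ B

No, A ≠ B


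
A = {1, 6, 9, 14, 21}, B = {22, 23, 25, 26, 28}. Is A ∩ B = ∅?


Disjoint means A ∩ B = ∅.
A ∩ B = ∅
A ∩ B = ∅, so A and B are disjoint.

Yes, A and B are disjoint


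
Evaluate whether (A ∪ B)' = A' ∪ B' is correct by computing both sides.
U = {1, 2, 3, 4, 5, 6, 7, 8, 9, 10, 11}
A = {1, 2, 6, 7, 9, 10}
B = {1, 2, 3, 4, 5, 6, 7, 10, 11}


LHS: A ∪ B = {1, 2, 3, 4, 5, 6, 7, 9, 10, 11}
(A ∪ B)' = U \ (A ∪ B) = {8}
A' = {3, 4, 5, 8, 11}, B' = {8, 9}
Claimed RHS: A' ∪ B' = {3, 4, 5, 8, 9, 11}
Identity is INVALID: LHS = {8} but the RHS claimed here equals {3, 4, 5, 8, 9, 11}. The correct form is (A ∪ B)' = A' ∩ B'.

Identity is invalid: (A ∪ B)' = {8} but A' ∪ B' = {3, 4, 5, 8, 9, 11}. The correct De Morgan law is (A ∪ B)' = A' ∩ B'.


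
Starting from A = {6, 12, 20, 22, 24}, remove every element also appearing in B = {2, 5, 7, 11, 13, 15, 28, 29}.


A \ B = elements in A but not in B
A = {6, 12, 20, 22, 24}
B = {2, 5, 7, 11, 13, 15, 28, 29}
Remove from A any elements in B
A \ B = {6, 12, 20, 22, 24}

A \ B = {6, 12, 20, 22, 24}


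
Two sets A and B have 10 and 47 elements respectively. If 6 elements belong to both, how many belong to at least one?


|A ∪ B| = |A| + |B| - |A ∩ B|
= 10 + 47 - 6
= 51

|A ∪ B| = 51


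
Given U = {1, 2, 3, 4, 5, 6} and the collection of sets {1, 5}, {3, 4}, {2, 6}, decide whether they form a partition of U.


A partition requires: (1) non-empty parts, (2) pairwise disjoint, (3) union = U
Parts: {1, 5}, {3, 4}, {2, 6}
Union of parts: {1, 2, 3, 4, 5, 6}
U = {1, 2, 3, 4, 5, 6}
All non-empty? True
Pairwise disjoint? True
Covers U? True

Yes, valid partition


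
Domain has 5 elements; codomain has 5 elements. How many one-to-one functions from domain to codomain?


An injection sends each of |A| = 5 inputs to a distinct output in B.
# injections = |B|·(|B|-1)·…·(|B|-|A|+1) = 5! / (5 - 5)!
= 5 × 4 × 3 × 2 × 1
= 120

Number of injections = 120


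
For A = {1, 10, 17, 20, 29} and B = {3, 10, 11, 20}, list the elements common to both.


A ∩ B = elements in both A and B
A = {1, 10, 17, 20, 29}
B = {3, 10, 11, 20}
A ∩ B = {10, 20}

A ∩ B = {10, 20}


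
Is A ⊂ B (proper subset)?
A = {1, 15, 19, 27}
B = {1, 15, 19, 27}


A ⊂ B requires: A ⊆ B AND A ≠ B.
A ⊆ B? Yes
A = B? Yes
A = B, so A is not a PROPER subset.

No, A is not a proper subset of B


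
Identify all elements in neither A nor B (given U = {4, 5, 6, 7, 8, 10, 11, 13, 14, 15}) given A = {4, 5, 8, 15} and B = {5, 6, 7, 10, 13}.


A = {4, 5, 8, 15}
B = {5, 6, 7, 10, 13}
Region: in neither A nor B (given U = {4, 5, 6, 7, 8, 10, 11, 13, 14, 15})
Elements: {11, 14}

Elements in neither A nor B (given U = {4, 5, 6, 7, 8, 10, 11, 13, 14, 15}): {11, 14}


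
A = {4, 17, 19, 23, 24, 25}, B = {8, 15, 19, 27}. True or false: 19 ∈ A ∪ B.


A = {4, 17, 19, 23, 24, 25}, B = {8, 15, 19, 27}
A ∪ B = all elements in A or B
A ∪ B = {4, 8, 15, 17, 19, 23, 24, 25, 27}
Checking if 19 ∈ A ∪ B
19 is in A ∪ B → True

19 ∈ A ∪ B


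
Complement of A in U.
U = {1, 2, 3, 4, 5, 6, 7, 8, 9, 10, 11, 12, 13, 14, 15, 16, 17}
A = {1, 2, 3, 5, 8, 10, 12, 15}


Aᶜ = U \ A = elements in U but not in A
U = {1, 2, 3, 4, 5, 6, 7, 8, 9, 10, 11, 12, 13, 14, 15, 16, 17}
A = {1, 2, 3, 5, 8, 10, 12, 15}
Aᶜ = {4, 6, 7, 9, 11, 13, 14, 16, 17}

Aᶜ = {4, 6, 7, 9, 11, 13, 14, 16, 17}


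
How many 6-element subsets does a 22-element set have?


C(n,k) = n! / (k!(n-k)!)
C(22,6) = 22! / (6!16!)
= 74613

C(22,6) = 74613


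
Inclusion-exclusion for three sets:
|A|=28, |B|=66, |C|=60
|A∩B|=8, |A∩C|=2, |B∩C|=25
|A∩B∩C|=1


|A∪B∪C| = |A|+|B|+|C| - |A∩B|-|A∩C|-|B∩C| + |A∩B∩C|
= 28+66+60 - 8-2-25 + 1
= 154 - 35 + 1
= 120

|A ∪ B ∪ C| = 120


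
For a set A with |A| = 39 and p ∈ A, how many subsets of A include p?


Subsets of A containing p correspond to subsets of A \ {p}, which has 38 elements.
Count = 2^(n-1) = 2^38
= 274877906944

Number of subsets containing p = 274877906944


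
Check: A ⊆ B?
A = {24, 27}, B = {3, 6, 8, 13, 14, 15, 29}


A ⊆ B means every element of A is in B.
Elements in A not in B: {24, 27}
So A ⊄ B.

No, A ⊄ B


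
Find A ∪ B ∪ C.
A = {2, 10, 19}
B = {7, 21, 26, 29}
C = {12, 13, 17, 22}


A ∪ B = {2, 7, 10, 19, 21, 26, 29}
(A ∪ B) ∪ C = {2, 7, 10, 12, 13, 17, 19, 21, 22, 26, 29}

A ∪ B ∪ C = {2, 7, 10, 12, 13, 17, 19, 21, 22, 26, 29}


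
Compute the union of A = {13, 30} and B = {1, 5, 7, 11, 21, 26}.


A ∪ B = all elements in A or B (or both)
A = {13, 30}
B = {1, 5, 7, 11, 21, 26}
A ∪ B = {1, 5, 7, 11, 13, 21, 26, 30}

A ∪ B = {1, 5, 7, 11, 13, 21, 26, 30}


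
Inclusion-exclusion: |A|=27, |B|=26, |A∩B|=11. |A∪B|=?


|A ∪ B| = |A| + |B| - |A ∩ B|
= 27 + 26 - 11
= 42

|A ∪ B| = 42


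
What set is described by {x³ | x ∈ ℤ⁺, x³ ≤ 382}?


Checking each candidate:
Condition: positive perfect cubes ≤ 382
Result = {1, 8, 27, 64, 125, 216, 343}

{1, 8, 27, 64, 125, 216, 343}


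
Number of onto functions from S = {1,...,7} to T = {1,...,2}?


n = |S| = 7, k = |T| = 2. Surjections via inclusion-exclusion:
S(n,k) = Σ(-1)^i × C(k,i) × (k-i)^n, i=0 to k
i=0: (-1)^0×C(2,0)×2^7 = 128
i=1: (-1)^1×C(2,1)×1^7 = -2
i=2: (-1)^2×C(2,2)×0^7 = 0
Total = 126

Number of surjections = 126


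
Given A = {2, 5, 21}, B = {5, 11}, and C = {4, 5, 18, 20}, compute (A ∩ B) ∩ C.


A ∩ B = {5}
(A ∩ B) ∩ C = {5}

A ∩ B ∩ C = {5}


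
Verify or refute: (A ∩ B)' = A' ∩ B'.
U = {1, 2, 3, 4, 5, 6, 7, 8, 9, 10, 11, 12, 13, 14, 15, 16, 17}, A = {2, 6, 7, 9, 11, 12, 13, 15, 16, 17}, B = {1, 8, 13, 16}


LHS: A ∩ B = {13, 16}
(A ∩ B)' = U \ (A ∩ B) = {1, 2, 3, 4, 5, 6, 7, 8, 9, 10, 11, 12, 14, 15, 17}
A' = {1, 3, 4, 5, 8, 10, 14}, B' = {2, 3, 4, 5, 6, 7, 9, 10, 11, 12, 14, 15, 17}
Claimed RHS: A' ∩ B' = {3, 4, 5, 10, 14}
Identity is INVALID: LHS = {1, 2, 3, 4, 5, 6, 7, 8, 9, 10, 11, 12, 14, 15, 17} but the RHS claimed here equals {3, 4, 5, 10, 14}. The correct form is (A ∩ B)' = A' ∪ B'.

Identity is invalid: (A ∩ B)' = {1, 2, 3, 4, 5, 6, 7, 8, 9, 10, 11, 12, 14, 15, 17} but A' ∩ B' = {3, 4, 5, 10, 14}. The correct De Morgan law is (A ∩ B)' = A' ∪ B'.


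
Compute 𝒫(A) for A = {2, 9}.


|A| = 2, so |P(A)| = 2^2 = 4
Enumerate subsets by cardinality (0 to 2):
∅, {2}, {9}, {2, 9}

P(A) has 4 subsets: ∅, {2}, {9}, {2, 9}


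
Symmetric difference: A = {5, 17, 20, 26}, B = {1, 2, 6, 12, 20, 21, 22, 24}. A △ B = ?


A △ B = (A \ B) ∪ (B \ A) = elements in exactly one of A or B
A \ B = {5, 17, 26}
B \ A = {1, 2, 6, 12, 21, 22, 24}
A △ B = {1, 2, 5, 6, 12, 17, 21, 22, 24, 26}

A △ B = {1, 2, 5, 6, 12, 17, 21, 22, 24, 26}


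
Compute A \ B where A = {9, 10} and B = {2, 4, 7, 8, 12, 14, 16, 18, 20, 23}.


A \ B = elements in A but not in B
A = {9, 10}
B = {2, 4, 7, 8, 12, 14, 16, 18, 20, 23}
Remove from A any elements in B
A \ B = {9, 10}

A \ B = {9, 10}


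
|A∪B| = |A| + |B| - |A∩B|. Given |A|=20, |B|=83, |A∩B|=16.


|A ∪ B| = |A| + |B| - |A ∩ B|
= 20 + 83 - 16
= 87

|A ∪ B| = 87


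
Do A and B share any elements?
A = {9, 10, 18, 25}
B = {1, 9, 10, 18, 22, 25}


Disjoint means A ∩ B = ∅.
A ∩ B = {9, 10, 18, 25}
A ∩ B ≠ ∅, so A and B are NOT disjoint.

Yes — A and B share the element(s) of A ∩ B = {9, 10, 18, 25}, so they are not disjoint


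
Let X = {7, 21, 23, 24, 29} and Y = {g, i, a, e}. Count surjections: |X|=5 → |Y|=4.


n = |X| = 5, k = |Y| = 4. Surjections via inclusion-exclusion:
S(n,k) = Σ(-1)^i × C(k,i) × (k-i)^n, i=0 to k
i=0: (-1)^0×C(4,0)×4^5 = 1024
i=1: (-1)^1×C(4,1)×3^5 = -972
i=2: (-1)^2×C(4,2)×2^5 = 192
i=3: (-1)^3×C(4,3)×1^5 = -4
i=4: (-1)^4×C(4,4)×0^5 = 0
Total = 240

Number of surjections = 240


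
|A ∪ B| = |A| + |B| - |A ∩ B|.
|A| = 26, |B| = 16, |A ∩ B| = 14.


|A ∪ B| = |A| + |B| - |A ∩ B|
= 26 + 16 - 14
= 28

|A ∪ B| = 28


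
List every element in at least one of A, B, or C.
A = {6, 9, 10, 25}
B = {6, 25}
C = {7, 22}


A ∪ B = {6, 9, 10, 25}
(A ∪ B) ∪ C = {6, 7, 9, 10, 22, 25}

A ∪ B ∪ C = {6, 7, 9, 10, 22, 25}


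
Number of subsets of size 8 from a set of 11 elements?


C(n,k) = n! / (k!(n-k)!)
C(11,8) = 11! / (8!3!)
= 165

C(11,8) = 165


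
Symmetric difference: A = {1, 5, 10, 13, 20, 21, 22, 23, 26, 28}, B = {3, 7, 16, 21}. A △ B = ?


A △ B = (A \ B) ∪ (B \ A) = elements in exactly one of A or B
A \ B = {1, 5, 10, 13, 20, 22, 23, 26, 28}
B \ A = {3, 7, 16}
A △ B = {1, 3, 5, 7, 10, 13, 16, 20, 22, 23, 26, 28}

A △ B = {1, 3, 5, 7, 10, 13, 16, 20, 22, 23, 26, 28}


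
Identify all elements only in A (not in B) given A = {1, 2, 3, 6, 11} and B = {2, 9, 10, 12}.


A = {1, 2, 3, 6, 11}
B = {2, 9, 10, 12}
Region: only in A (not in B)
Elements: {1, 3, 6, 11}

Elements only in A (not in B): {1, 3, 6, 11}


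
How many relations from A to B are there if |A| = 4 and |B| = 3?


A relation from A to B is any subset of A × B.
|A × B| = 4 × 3 = 12
# relations = 2^|A × B| = 2^12 = 4096

Number of relations = 4096


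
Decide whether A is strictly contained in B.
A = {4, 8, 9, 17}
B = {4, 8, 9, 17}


A ⊂ B requires: A ⊆ B AND A ≠ B.
A ⊆ B? Yes
A = B? Yes
A = B, so A is not a PROPER subset.

No, A is not a proper subset of B


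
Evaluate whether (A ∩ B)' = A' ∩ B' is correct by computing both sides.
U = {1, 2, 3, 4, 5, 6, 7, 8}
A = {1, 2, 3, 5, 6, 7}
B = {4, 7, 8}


LHS: A ∩ B = {7}
(A ∩ B)' = U \ (A ∩ B) = {1, 2, 3, 4, 5, 6, 8}
A' = {4, 8}, B' = {1, 2, 3, 5, 6}
Claimed RHS: A' ∩ B' = ∅
Identity is INVALID: LHS = {1, 2, 3, 4, 5, 6, 8} but the RHS claimed here equals ∅. The correct form is (A ∩ B)' = A' ∪ B'.

Identity is invalid: (A ∩ B)' = {1, 2, 3, 4, 5, 6, 8} but A' ∩ B' = ∅. The correct De Morgan law is (A ∩ B)' = A' ∪ B'.


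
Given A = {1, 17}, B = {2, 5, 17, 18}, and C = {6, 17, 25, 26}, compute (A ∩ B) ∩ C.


A ∩ B = {17}
(A ∩ B) ∩ C = {17}

A ∩ B ∩ C = {17}


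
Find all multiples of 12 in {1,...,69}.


Checking each candidate:
Condition: multiples of 12 in {1,...,69}
Result = {12, 24, 36, 48, 60}

{12, 24, 36, 48, 60}


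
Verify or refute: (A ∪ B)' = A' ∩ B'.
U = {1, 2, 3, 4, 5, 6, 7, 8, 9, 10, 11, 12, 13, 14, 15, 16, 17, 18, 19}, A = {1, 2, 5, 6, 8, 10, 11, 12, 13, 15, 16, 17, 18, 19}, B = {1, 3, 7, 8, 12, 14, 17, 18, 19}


LHS: A ∪ B = {1, 2, 3, 5, 6, 7, 8, 10, 11, 12, 13, 14, 15, 16, 17, 18, 19}
(A ∪ B)' = U \ (A ∪ B) = {4, 9}
A' = {3, 4, 7, 9, 14}, B' = {2, 4, 5, 6, 9, 10, 11, 13, 15, 16}
Claimed RHS: A' ∩ B' = {4, 9}
Identity is VALID: LHS = RHS = {4, 9} ✓

Identity is valid. (A ∪ B)' = A' ∩ B' = {4, 9}


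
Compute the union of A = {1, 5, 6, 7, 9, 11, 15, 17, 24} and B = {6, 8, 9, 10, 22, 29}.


A ∪ B = all elements in A or B (or both)
A = {1, 5, 6, 7, 9, 11, 15, 17, 24}
B = {6, 8, 9, 10, 22, 29}
A ∪ B = {1, 5, 6, 7, 8, 9, 10, 11, 15, 17, 22, 24, 29}

A ∪ B = {1, 5, 6, 7, 8, 9, 10, 11, 15, 17, 22, 24, 29}


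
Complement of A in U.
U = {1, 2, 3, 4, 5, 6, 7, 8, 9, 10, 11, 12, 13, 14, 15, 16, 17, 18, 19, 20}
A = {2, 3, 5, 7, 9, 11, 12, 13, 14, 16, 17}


Aᶜ = U \ A = elements in U but not in A
U = {1, 2, 3, 4, 5, 6, 7, 8, 9, 10, 11, 12, 13, 14, 15, 16, 17, 18, 19, 20}
A = {2, 3, 5, 7, 9, 11, 12, 13, 14, 16, 17}
Aᶜ = {1, 4, 6, 8, 10, 15, 18, 19, 20}

Aᶜ = {1, 4, 6, 8, 10, 15, 18, 19, 20}


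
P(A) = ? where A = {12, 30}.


|A| = 2, so |P(A)| = 2^2 = 4
Enumerate subsets by cardinality (0 to 2):
∅, {12}, {30}, {12, 30}

P(A) has 4 subsets: ∅, {12}, {30}, {12, 30}


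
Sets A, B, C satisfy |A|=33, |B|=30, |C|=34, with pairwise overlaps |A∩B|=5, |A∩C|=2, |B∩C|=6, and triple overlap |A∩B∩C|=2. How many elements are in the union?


|A∪B∪C| = |A|+|B|+|C| - |A∩B|-|A∩C|-|B∩C| + |A∩B∩C|
= 33+30+34 - 5-2-6 + 2
= 97 - 13 + 2
= 86

|A ∪ B ∪ C| = 86


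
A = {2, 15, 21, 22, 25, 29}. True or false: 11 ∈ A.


A = {2, 15, 21, 22, 25, 29}
Checking if 11 is in A
11 is not in A → False

11 ∉ A


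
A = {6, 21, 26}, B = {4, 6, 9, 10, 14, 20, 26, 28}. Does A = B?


Two sets are equal iff they have exactly the same elements.
A = {6, 21, 26}
B = {4, 6, 9, 10, 14, 20, 26, 28}
Differences: {4, 9, 10, 14, 20, 21, 28}
A ≠ B

No, A ≠ B


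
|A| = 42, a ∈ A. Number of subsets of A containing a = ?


Subsets of A containing a correspond to subsets of A \ {a}, which has 41 elements.
Count = 2^(n-1) = 2^41
= 2199023255552

Number of subsets containing a = 2199023255552


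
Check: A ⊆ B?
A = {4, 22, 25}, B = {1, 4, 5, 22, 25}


A ⊆ B means every element of A is in B.
All elements of A are in B.
So A ⊆ B.

Yes, A ⊆ B


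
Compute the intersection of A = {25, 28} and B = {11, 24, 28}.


A ∩ B = elements in both A and B
A = {25, 28}
B = {11, 24, 28}
A ∩ B = {28}

A ∩ B = {28}


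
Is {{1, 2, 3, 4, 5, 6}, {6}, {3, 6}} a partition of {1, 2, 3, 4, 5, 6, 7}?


A partition requires: (1) non-empty parts, (2) pairwise disjoint, (3) union = U
Parts: {1, 2, 3, 4, 5, 6}, {6}, {3, 6}
Union of parts: {1, 2, 3, 4, 5, 6}
U = {1, 2, 3, 4, 5, 6, 7}
All non-empty? True
Pairwise disjoint? False
Covers U? False

No, not a valid partition


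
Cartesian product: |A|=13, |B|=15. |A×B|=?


|A × B| = |A| × |B|
= 13 × 15
= 195

|A × B| = 195


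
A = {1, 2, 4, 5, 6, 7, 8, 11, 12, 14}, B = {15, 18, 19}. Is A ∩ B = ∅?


Disjoint means A ∩ B = ∅.
A ∩ B = ∅
A ∩ B = ∅, so A and B are disjoint.

Yes, A and B are disjoint


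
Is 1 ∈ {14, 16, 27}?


A = {14, 16, 27}
Checking if 1 is in A
1 is not in A → False

1 ∉ A


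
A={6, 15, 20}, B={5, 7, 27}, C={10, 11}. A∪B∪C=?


A ∪ B = {5, 6, 7, 15, 20, 27}
(A ∪ B) ∪ C = {5, 6, 7, 10, 11, 15, 20, 27}

A ∪ B ∪ C = {5, 6, 7, 10, 11, 15, 20, 27}


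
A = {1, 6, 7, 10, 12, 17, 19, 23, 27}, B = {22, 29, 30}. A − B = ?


A \ B = elements in A but not in B
A = {1, 6, 7, 10, 12, 17, 19, 23, 27}
B = {22, 29, 30}
Remove from A any elements in B
A \ B = {1, 6, 7, 10, 12, 17, 19, 23, 27}

A \ B = {1, 6, 7, 10, 12, 17, 19, 23, 27}


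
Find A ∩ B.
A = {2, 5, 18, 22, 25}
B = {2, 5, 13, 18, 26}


A ∩ B = elements in both A and B
A = {2, 5, 18, 22, 25}
B = {2, 5, 13, 18, 26}
A ∩ B = {2, 5, 18}

A ∩ B = {2, 5, 18}


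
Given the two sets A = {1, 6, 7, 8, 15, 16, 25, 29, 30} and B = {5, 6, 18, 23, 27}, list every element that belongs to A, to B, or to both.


A ∪ B = all elements in A or B (or both)
A = {1, 6, 7, 8, 15, 16, 25, 29, 30}
B = {5, 6, 18, 23, 27}
A ∪ B = {1, 5, 6, 7, 8, 15, 16, 18, 23, 25, 27, 29, 30}

A ∪ B = {1, 5, 6, 7, 8, 15, 16, 18, 23, 25, 27, 29, 30}


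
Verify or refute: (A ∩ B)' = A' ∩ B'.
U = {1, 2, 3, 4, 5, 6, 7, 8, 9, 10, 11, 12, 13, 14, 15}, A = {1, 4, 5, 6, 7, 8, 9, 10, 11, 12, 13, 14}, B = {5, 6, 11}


LHS: A ∩ B = {5, 6, 11}
(A ∩ B)' = U \ (A ∩ B) = {1, 2, 3, 4, 7, 8, 9, 10, 12, 13, 14, 15}
A' = {2, 3, 15}, B' = {1, 2, 3, 4, 7, 8, 9, 10, 12, 13, 14, 15}
Claimed RHS: A' ∩ B' = {2, 3, 15}
Identity is INVALID: LHS = {1, 2, 3, 4, 7, 8, 9, 10, 12, 13, 14, 15} but the RHS claimed here equals {2, 3, 15}. The correct form is (A ∩ B)' = A' ∪ B'.

Identity is invalid: (A ∩ B)' = {1, 2, 3, 4, 7, 8, 9, 10, 12, 13, 14, 15} but A' ∩ B' = {2, 3, 15}. The correct De Morgan law is (A ∩ B)' = A' ∪ B'.


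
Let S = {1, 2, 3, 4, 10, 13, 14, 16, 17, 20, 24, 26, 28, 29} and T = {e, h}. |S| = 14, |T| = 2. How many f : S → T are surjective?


n = |S| = 14, k = |T| = 2. Surjections via inclusion-exclusion:
S(n,k) = Σ(-1)^i × C(k,i) × (k-i)^n, i=0 to k
i=0: (-1)^0×C(2,0)×2^14 = 16384
i=1: (-1)^1×C(2,1)×1^14 = -2
i=2: (-1)^2×C(2,2)×0^14 = 0
Total = 16382

Number of surjections = 16382


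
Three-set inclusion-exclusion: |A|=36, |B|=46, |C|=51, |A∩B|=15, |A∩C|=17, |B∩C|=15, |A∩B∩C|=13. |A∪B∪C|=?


|A∪B∪C| = |A|+|B|+|C| - |A∩B|-|A∩C|-|B∩C| + |A∩B∩C|
= 36+46+51 - 15-17-15 + 13
= 133 - 47 + 13
= 99

|A ∪ B ∪ C| = 99


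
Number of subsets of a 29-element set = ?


Number of subsets = 2^n
= 2^29
= 536870912

|P(A)| = 536870912


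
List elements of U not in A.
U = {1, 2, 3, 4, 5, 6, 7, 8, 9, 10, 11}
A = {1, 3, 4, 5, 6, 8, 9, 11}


Aᶜ = U \ A = elements in U but not in A
U = {1, 2, 3, 4, 5, 6, 7, 8, 9, 10, 11}
A = {1, 3, 4, 5, 6, 8, 9, 11}
Aᶜ = {2, 7, 10}

Aᶜ = {2, 7, 10}


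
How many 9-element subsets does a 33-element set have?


C(n,k) = n! / (k!(n-k)!)
C(33,9) = 33! / (9!24!)
= 38567100

C(33,9) = 38567100


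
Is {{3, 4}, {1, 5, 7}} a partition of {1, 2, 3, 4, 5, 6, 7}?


A partition requires: (1) non-empty parts, (2) pairwise disjoint, (3) union = U
Parts: {3, 4}, {1, 5, 7}
Union of parts: {1, 3, 4, 5, 7}
U = {1, 2, 3, 4, 5, 6, 7}
All non-empty? True
Pairwise disjoint? True
Covers U? False

No, not a valid partition


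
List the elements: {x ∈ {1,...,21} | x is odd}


Checking each candidate:
Condition: odd numbers in {1,...,21}
Result = {1, 3, 5, 7, 9, 11, 13, 15, 17, 19, 21}

{1, 3, 5, 7, 9, 11, 13, 15, 17, 19, 21}


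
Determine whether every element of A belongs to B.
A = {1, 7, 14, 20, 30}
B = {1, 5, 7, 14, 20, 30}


A ⊆ B means every element of A is in B.
All elements of A are in B.
So A ⊆ B.

Yes, A ⊆ B


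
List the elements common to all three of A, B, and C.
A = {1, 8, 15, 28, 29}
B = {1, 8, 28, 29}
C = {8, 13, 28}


A ∩ B = {1, 8, 28, 29}
(A ∩ B) ∩ C = {8, 28}

A ∩ B ∩ C = {8, 28}


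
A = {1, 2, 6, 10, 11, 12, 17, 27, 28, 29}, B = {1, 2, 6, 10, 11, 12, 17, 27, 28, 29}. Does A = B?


Two sets are equal iff they have exactly the same elements.
A = {1, 2, 6, 10, 11, 12, 17, 27, 28, 29}
B = {1, 2, 6, 10, 11, 12, 17, 27, 28, 29}
Same elements → A = B

Yes, A = B


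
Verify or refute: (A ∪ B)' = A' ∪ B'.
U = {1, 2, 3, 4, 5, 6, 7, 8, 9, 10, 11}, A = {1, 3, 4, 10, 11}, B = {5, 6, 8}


LHS: A ∪ B = {1, 3, 4, 5, 6, 8, 10, 11}
(A ∪ B)' = U \ (A ∪ B) = {2, 7, 9}
A' = {2, 5, 6, 7, 8, 9}, B' = {1, 2, 3, 4, 7, 9, 10, 11}
Claimed RHS: A' ∪ B' = {1, 2, 3, 4, 5, 6, 7, 8, 9, 10, 11}
Identity is INVALID: LHS = {2, 7, 9} but the RHS claimed here equals {1, 2, 3, 4, 5, 6, 7, 8, 9, 10, 11}. The correct form is (A ∪ B)' = A' ∩ B'.

Identity is invalid: (A ∪ B)' = {2, 7, 9} but A' ∪ B' = {1, 2, 3, 4, 5, 6, 7, 8, 9, 10, 11}. The correct De Morgan law is (A ∪ B)' = A' ∩ B'.


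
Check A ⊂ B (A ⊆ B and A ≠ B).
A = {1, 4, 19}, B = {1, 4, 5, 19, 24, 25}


A ⊂ B requires: A ⊆ B AND A ≠ B.
A ⊆ B? Yes
A = B? No
A ⊂ B: Yes (A is a proper subset of B)

Yes, A ⊂ B


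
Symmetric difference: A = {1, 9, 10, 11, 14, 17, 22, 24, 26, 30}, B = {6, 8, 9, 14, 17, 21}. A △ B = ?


A △ B = (A \ B) ∪ (B \ A) = elements in exactly one of A or B
A \ B = {1, 10, 11, 22, 24, 26, 30}
B \ A = {6, 8, 21}
A △ B = {1, 6, 8, 10, 11, 21, 22, 24, 26, 30}

A △ B = {1, 6, 8, 10, 11, 21, 22, 24, 26, 30}


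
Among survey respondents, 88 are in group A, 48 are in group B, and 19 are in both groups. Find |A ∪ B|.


|A ∪ B| = |A| + |B| - |A ∩ B|
= 88 + 48 - 19
= 117

|A ∪ B| = 117


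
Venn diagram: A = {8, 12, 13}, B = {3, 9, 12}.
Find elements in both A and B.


A = {8, 12, 13}
B = {3, 9, 12}
Region: in both A and B
Elements: {12}

Elements in both A and B: {12}


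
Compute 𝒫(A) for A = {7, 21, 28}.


|A| = 3, so |P(A)| = 2^3 = 8
Enumerate subsets by cardinality (0 to 3):
∅, {7}, {21}, {28}, {7, 21}, {7, 28}, {21, 28}, {7, 21, 28}

P(A) has 8 subsets: ∅, {7}, {21}, {28}, {7, 21}, {7, 28}, {21, 28}, {7, 21, 28}


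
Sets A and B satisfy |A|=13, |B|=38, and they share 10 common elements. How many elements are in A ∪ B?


|A ∪ B| = |A| + |B| - |A ∩ B|
= 13 + 38 - 10
= 41

|A ∪ B| = 41


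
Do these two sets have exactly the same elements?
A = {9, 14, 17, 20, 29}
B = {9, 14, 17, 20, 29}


Two sets are equal iff they have exactly the same elements.
A = {9, 14, 17, 20, 29}
B = {9, 14, 17, 20, 29}
Same elements → A = B

Yes, A = B


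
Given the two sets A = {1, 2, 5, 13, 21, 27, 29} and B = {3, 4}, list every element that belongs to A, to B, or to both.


A ∪ B = all elements in A or B (or both)
A = {1, 2, 5, 13, 21, 27, 29}
B = {3, 4}
A ∪ B = {1, 2, 3, 4, 5, 13, 21, 27, 29}

A ∪ B = {1, 2, 3, 4, 5, 13, 21, 27, 29}


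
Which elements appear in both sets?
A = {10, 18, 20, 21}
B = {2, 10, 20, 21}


A ∩ B = elements in both A and B
A = {10, 18, 20, 21}
B = {2, 10, 20, 21}
A ∩ B = {10, 20, 21}

A ∩ B = {10, 20, 21}


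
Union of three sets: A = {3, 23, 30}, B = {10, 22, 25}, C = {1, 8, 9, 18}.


A ∪ B = {3, 10, 22, 23, 25, 30}
(A ∪ B) ∪ C = {1, 3, 8, 9, 10, 18, 22, 23, 25, 30}

A ∪ B ∪ C = {1, 3, 8, 9, 10, 18, 22, 23, 25, 30}


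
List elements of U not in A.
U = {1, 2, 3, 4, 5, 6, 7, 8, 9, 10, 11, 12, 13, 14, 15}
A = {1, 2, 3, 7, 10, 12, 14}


Aᶜ = U \ A = elements in U but not in A
U = {1, 2, 3, 4, 5, 6, 7, 8, 9, 10, 11, 12, 13, 14, 15}
A = {1, 2, 3, 7, 10, 12, 14}
Aᶜ = {4, 5, 6, 8, 9, 11, 13, 15}

Aᶜ = {4, 5, 6, 8, 9, 11, 13, 15}


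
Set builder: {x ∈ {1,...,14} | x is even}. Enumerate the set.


Checking each candidate:
Condition: even numbers in {1,...,14}
Result = {2, 4, 6, 8, 10, 12, 14}

{2, 4, 6, 8, 10, 12, 14}


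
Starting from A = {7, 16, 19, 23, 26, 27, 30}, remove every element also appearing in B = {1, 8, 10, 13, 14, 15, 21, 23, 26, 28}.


A \ B = elements in A but not in B
A = {7, 16, 19, 23, 26, 27, 30}
B = {1, 8, 10, 13, 14, 15, 21, 23, 26, 28}
Remove from A any elements in B
A \ B = {7, 16, 19, 27, 30}

A \ B = {7, 16, 19, 27, 30}


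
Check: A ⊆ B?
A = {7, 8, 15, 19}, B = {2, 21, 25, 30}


A ⊆ B means every element of A is in B.
Elements in A not in B: {7, 8, 15, 19}
So A ⊄ B.

No, A ⊄ B


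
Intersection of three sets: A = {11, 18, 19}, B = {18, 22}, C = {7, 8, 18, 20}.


A ∩ B = {18}
(A ∩ B) ∩ C = {18}

A ∩ B ∩ C = {18}


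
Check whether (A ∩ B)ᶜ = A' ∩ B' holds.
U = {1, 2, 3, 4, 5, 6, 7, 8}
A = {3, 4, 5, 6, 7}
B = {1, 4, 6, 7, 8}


LHS: A ∩ B = {4, 6, 7}
(A ∩ B)' = U \ (A ∩ B) = {1, 2, 3, 5, 8}
A' = {1, 2, 8}, B' = {2, 3, 5}
Claimed RHS: A' ∩ B' = {2}
Identity is INVALID: LHS = {1, 2, 3, 5, 8} but the RHS claimed here equals {2}. The correct form is (A ∩ B)' = A' ∪ B'.

Identity is invalid: (A ∩ B)' = {1, 2, 3, 5, 8} but A' ∩ B' = {2}. The correct De Morgan law is (A ∩ B)' = A' ∪ B'.


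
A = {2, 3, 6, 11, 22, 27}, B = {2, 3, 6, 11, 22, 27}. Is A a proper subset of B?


A ⊂ B requires: A ⊆ B AND A ≠ B.
A ⊆ B? Yes
A = B? Yes
A = B, so A is not a PROPER subset.

No, A is not a proper subset of B


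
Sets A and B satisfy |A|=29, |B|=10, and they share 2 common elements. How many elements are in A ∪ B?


|A ∪ B| = |A| + |B| - |A ∩ B|
= 29 + 10 - 2
= 37

|A ∪ B| = 37


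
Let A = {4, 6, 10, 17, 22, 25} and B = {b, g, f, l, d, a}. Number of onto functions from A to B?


n = |A| = 6, k = |B| = 6. Surjections via inclusion-exclusion:
S(n,k) = Σ(-1)^i × C(k,i) × (k-i)^n, i=0 to k
i=0: (-1)^0×C(6,0)×6^6 = 46656
i=1: (-1)^1×C(6,1)×5^6 = -93750
i=2: (-1)^2×C(6,2)×4^6 = 61440
i=3: (-1)^3×C(6,3)×3^6 = -14580
i=4: (-1)^4×C(6,4)×2^6 = 960
i=5: (-1)^5×C(6,5)×1^6 = -6
i=6: (-1)^6×C(6,6)×0^6 = 0
Total = 720

Number of surjections = 720


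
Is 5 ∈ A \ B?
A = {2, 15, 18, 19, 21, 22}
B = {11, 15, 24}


A = {2, 15, 18, 19, 21, 22}, B = {11, 15, 24}
A \ B = elements in A but not in B
A \ B = {2, 18, 19, 21, 22}
Checking if 5 ∈ A \ B
5 is not in A \ B → False

5 ∉ A \ B


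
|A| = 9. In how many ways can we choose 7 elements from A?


C(n,k) = n! / (k!(n-k)!)
C(9,7) = 9! / (7!2!)
= 36

C(9,7) = 36


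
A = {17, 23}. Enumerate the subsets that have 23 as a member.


A subset of A contains 23 iff the remaining 1 elements form any subset of A \ {23}.
Count: 2^(n-1) = 2^1 = 2
Subsets containing 23: {23}, {17, 23}

Subsets containing 23 (2 total): {23}, {17, 23}


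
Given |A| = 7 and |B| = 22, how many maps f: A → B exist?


Each of |A| = 7 inputs maps to any of |B| = 22 outputs.
# functions = |B|^|A| = 22^7
= 2494357888

Number of functions = 2494357888


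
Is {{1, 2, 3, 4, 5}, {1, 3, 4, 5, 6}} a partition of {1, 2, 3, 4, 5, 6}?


A partition requires: (1) non-empty parts, (2) pairwise disjoint, (3) union = U
Parts: {1, 2, 3, 4, 5}, {1, 3, 4, 5, 6}
Union of parts: {1, 2, 3, 4, 5, 6}
U = {1, 2, 3, 4, 5, 6}
All non-empty? True
Pairwise disjoint? False
Covers U? True

No, not a valid partition


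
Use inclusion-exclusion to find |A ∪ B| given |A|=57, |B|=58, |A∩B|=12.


|A ∪ B| = |A| + |B| - |A ∩ B|
= 57 + 58 - 12
= 103

|A ∪ B| = 103


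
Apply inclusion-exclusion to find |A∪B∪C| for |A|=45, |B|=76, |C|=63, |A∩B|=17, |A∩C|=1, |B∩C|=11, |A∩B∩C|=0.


|A∪B∪C| = |A|+|B|+|C| - |A∩B|-|A∩C|-|B∩C| + |A∩B∩C|
= 45+76+63 - 17-1-11 + 0
= 184 - 29 + 0
= 155

|A ∪ B ∪ C| = 155


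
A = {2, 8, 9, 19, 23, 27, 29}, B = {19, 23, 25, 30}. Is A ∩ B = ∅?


Disjoint means A ∩ B = ∅.
A ∩ B = {19, 23}
A ∩ B ≠ ∅, so A and B are NOT disjoint.

No, A and B are not disjoint (A ∩ B = {19, 23})


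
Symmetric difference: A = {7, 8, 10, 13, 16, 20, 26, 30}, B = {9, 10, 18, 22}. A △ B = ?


A △ B = (A \ B) ∪ (B \ A) = elements in exactly one of A or B
A \ B = {7, 8, 13, 16, 20, 26, 30}
B \ A = {9, 18, 22}
A △ B = {7, 8, 9, 13, 16, 18, 20, 22, 26, 30}

A △ B = {7, 8, 9, 13, 16, 18, 20, 22, 26, 30}


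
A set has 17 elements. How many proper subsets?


Total subsets = 2^n = 2^17 = 131072
Proper subsets exclude the set itself: 2^n - 1
= 131072 - 1
= 131071

Number of proper subsets = 131071


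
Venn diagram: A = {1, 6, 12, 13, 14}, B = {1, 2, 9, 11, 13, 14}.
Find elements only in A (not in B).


A = {1, 6, 12, 13, 14}
B = {1, 2, 9, 11, 13, 14}
Region: only in A (not in B)
Elements: {6, 12}

Elements only in A (not in B): {6, 12}


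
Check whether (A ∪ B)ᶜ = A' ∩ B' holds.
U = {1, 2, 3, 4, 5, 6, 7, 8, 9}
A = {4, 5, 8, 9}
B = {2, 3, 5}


LHS: A ∪ B = {2, 3, 4, 5, 8, 9}
(A ∪ B)' = U \ (A ∪ B) = {1, 6, 7}
A' = {1, 2, 3, 6, 7}, B' = {1, 4, 6, 7, 8, 9}
Claimed RHS: A' ∩ B' = {1, 6, 7}
Identity is VALID: LHS = RHS = {1, 6, 7} ✓

Identity is valid. (A ∪ B)' = A' ∩ B' = {1, 6, 7}


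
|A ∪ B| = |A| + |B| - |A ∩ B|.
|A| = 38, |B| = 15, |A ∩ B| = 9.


|A ∪ B| = |A| + |B| - |A ∩ B|
= 38 + 15 - 9
= 44

|A ∪ B| = 44


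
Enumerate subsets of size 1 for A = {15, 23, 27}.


|A| = 3, so A has C(3,1) = 3 subsets of size 1.
Enumerate by choosing 1 elements from A at a time:
{15}, {23}, {27}

1-element subsets (3 total): {15}, {23}, {27}


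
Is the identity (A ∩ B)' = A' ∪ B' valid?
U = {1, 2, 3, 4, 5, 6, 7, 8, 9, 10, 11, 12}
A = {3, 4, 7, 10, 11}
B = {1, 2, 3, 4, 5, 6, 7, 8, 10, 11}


LHS: A ∩ B = {3, 4, 7, 10, 11}
(A ∩ B)' = U \ (A ∩ B) = {1, 2, 5, 6, 8, 9, 12}
A' = {1, 2, 5, 6, 8, 9, 12}, B' = {9, 12}
Claimed RHS: A' ∪ B' = {1, 2, 5, 6, 8, 9, 12}
Identity is VALID: LHS = RHS = {1, 2, 5, 6, 8, 9, 12} ✓

Identity is valid. (A ∩ B)' = A' ∪ B' = {1, 2, 5, 6, 8, 9, 12}


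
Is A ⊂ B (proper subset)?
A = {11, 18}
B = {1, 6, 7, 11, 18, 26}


A ⊂ B requires: A ⊆ B AND A ≠ B.
A ⊆ B? Yes
A = B? No
A ⊂ B: Yes (A is a proper subset of B)

Yes, A ⊂ B


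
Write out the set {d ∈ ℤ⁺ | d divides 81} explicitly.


Checking each candidate:
Condition: positive divisors of 81
Result = {1, 3, 9, 27, 81}

{1, 3, 9, 27, 81}


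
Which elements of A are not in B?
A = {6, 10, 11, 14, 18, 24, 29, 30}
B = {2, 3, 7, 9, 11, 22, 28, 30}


A \ B = elements in A but not in B
A = {6, 10, 11, 14, 18, 24, 29, 30}
B = {2, 3, 7, 9, 11, 22, 28, 30}
Remove from A any elements in B
A \ B = {6, 10, 14, 18, 24, 29}

A \ B = {6, 10, 14, 18, 24, 29}


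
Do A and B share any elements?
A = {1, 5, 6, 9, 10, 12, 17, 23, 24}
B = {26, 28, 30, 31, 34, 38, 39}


Disjoint means A ∩ B = ∅.
A ∩ B = ∅
A ∩ B = ∅, so A and B are disjoint.

No — A and B share no elements (A ∩ B = ∅), so they are disjoint


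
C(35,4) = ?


C(n,k) = n! / (k!(n-k)!)
C(35,4) = 35! / (4!31!)
= 52360

C(35,4) = 52360


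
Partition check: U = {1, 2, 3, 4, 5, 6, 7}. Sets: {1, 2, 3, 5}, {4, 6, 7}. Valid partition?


A partition requires: (1) non-empty parts, (2) pairwise disjoint, (3) union = U
Parts: {1, 2, 3, 5}, {4, 6, 7}
Union of parts: {1, 2, 3, 4, 5, 6, 7}
U = {1, 2, 3, 4, 5, 6, 7}
All non-empty? True
Pairwise disjoint? True
Covers U? True

Yes, valid partition


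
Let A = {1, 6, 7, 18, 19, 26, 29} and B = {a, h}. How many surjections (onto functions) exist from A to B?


n = |A| = 7, k = |B| = 2. Surjections via inclusion-exclusion:
S(n,k) = Σ(-1)^i × C(k,i) × (k-i)^n, i=0 to k
i=0: (-1)^0×C(2,0)×2^7 = 128
i=1: (-1)^1×C(2,1)×1^7 = -2
i=2: (-1)^2×C(2,2)×0^7 = 0
Total = 126

Number of surjections = 126


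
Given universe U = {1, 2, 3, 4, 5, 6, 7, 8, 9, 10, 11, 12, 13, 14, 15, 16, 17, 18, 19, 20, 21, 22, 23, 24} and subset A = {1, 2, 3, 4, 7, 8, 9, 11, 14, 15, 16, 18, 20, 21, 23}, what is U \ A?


Aᶜ = U \ A = elements in U but not in A
U = {1, 2, 3, 4, 5, 6, 7, 8, 9, 10, 11, 12, 13, 14, 15, 16, 17, 18, 19, 20, 21, 22, 23, 24}
A = {1, 2, 3, 4, 7, 8, 9, 11, 14, 15, 16, 18, 20, 21, 23}
Aᶜ = {5, 6, 10, 12, 13, 17, 19, 22, 24}

Aᶜ = {5, 6, 10, 12, 13, 17, 19, 22, 24}


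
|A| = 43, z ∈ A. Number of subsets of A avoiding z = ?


Subsets of A avoiding z are subsets of A \ {z}, which has 42 elements.
Count = 2^(n-1) = 2^42
= 4398046511104

Number of subsets avoiding z = 4398046511104


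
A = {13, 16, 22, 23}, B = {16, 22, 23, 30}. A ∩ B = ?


A ∩ B = elements in both A and B
A = {13, 16, 22, 23}
B = {16, 22, 23, 30}
A ∩ B = {16, 22, 23}

A ∩ B = {16, 22, 23}


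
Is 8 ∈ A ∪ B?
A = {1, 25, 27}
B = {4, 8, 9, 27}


A = {1, 25, 27}, B = {4, 8, 9, 27}
A ∪ B = all elements in A or B
A ∪ B = {1, 4, 8, 9, 25, 27}
Checking if 8 ∈ A ∪ B
8 is in A ∪ B → True

8 ∈ A ∪ B


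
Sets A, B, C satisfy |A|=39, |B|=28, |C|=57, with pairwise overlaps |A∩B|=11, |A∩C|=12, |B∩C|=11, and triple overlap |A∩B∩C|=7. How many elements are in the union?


|A∪B∪C| = |A|+|B|+|C| - |A∩B|-|A∩C|-|B∩C| + |A∩B∩C|
= 39+28+57 - 11-12-11 + 7
= 124 - 34 + 7
= 97

|A ∪ B ∪ C| = 97


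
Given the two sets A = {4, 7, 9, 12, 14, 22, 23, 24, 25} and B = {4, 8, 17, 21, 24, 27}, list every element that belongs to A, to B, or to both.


A ∪ B = all elements in A or B (or both)
A = {4, 7, 9, 12, 14, 22, 23, 24, 25}
B = {4, 8, 17, 21, 24, 27}
A ∪ B = {4, 7, 8, 9, 12, 14, 17, 21, 22, 23, 24, 25, 27}

A ∪ B = {4, 7, 8, 9, 12, 14, 17, 21, 22, 23, 24, 25, 27}


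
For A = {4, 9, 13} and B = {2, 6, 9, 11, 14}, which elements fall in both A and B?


A = {4, 9, 13}
B = {2, 6, 9, 11, 14}
Region: in both A and B
Elements: {9}

Elements in both A and B: {9}


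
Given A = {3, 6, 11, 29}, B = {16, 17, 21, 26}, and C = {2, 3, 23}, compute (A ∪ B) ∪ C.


A ∪ B = {3, 6, 11, 16, 17, 21, 26, 29}
(A ∪ B) ∪ C = {2, 3, 6, 11, 16, 17, 21, 23, 26, 29}

A ∪ B ∪ C = {2, 3, 6, 11, 16, 17, 21, 23, 26, 29}


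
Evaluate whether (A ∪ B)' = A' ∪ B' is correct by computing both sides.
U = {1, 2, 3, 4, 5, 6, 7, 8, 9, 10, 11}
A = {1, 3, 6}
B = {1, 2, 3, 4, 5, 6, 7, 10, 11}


LHS: A ∪ B = {1, 2, 3, 4, 5, 6, 7, 10, 11}
(A ∪ B)' = U \ (A ∪ B) = {8, 9}
A' = {2, 4, 5, 7, 8, 9, 10, 11}, B' = {8, 9}
Claimed RHS: A' ∪ B' = {2, 4, 5, 7, 8, 9, 10, 11}
Identity is INVALID: LHS = {8, 9} but the RHS claimed here equals {2, 4, 5, 7, 8, 9, 10, 11}. The correct form is (A ∪ B)' = A' ∩ B'.

Identity is invalid: (A ∪ B)' = {8, 9} but A' ∪ B' = {2, 4, 5, 7, 8, 9, 10, 11}. The correct De Morgan law is (A ∪ B)' = A' ∩ B'.


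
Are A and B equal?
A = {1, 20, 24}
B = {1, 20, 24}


Two sets are equal iff they have exactly the same elements.
A = {1, 20, 24}
B = {1, 20, 24}
Same elements → A = B

Yes, A = B


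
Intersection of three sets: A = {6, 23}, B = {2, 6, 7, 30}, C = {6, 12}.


A ∩ B = {6}
(A ∩ B) ∩ C = {6}

A ∩ B ∩ C = {6}


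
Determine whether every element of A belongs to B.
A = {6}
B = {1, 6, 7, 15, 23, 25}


A ⊆ B means every element of A is in B.
All elements of A are in B.
So A ⊆ B.

Yes, A ⊆ B


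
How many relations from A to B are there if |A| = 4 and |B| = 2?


A relation from A to B is any subset of A × B.
|A × B| = 4 × 2 = 8
# relations = 2^|A × B| = 2^8 = 256

Number of relations = 256


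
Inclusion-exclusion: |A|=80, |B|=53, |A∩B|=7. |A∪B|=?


|A ∪ B| = |A| + |B| - |A ∩ B|
= 80 + 53 - 7
= 126

|A ∪ B| = 126


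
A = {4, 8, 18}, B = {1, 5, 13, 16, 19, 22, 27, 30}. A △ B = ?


A △ B = (A \ B) ∪ (B \ A) = elements in exactly one of A or B
A \ B = {4, 8, 18}
B \ A = {1, 5, 13, 16, 19, 22, 27, 30}
A △ B = {1, 4, 5, 8, 13, 16, 18, 19, 22, 27, 30}

A △ B = {1, 4, 5, 8, 13, 16, 18, 19, 22, 27, 30}


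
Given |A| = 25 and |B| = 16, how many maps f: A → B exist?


Each of |A| = 25 inputs maps to any of |B| = 16 outputs.
# functions = |B|^|A| = 16^25
= 1267650600228229401496703205376

Number of functions = 1267650600228229401496703205376


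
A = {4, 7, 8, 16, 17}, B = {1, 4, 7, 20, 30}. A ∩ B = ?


A ∩ B = elements in both A and B
A = {4, 7, 8, 16, 17}
B = {1, 4, 7, 20, 30}
A ∩ B = {4, 7}

A ∩ B = {4, 7}


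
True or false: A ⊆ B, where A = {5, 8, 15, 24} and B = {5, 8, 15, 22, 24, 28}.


A ⊆ B means every element of A is in B.
All elements of A are in B.
So A ⊆ B.

Yes, A ⊆ B


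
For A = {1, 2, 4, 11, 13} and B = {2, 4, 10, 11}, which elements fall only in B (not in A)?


A = {1, 2, 4, 11, 13}
B = {2, 4, 10, 11}
Region: only in B (not in A)
Elements: {10}

Elements only in B (not in A): {10}


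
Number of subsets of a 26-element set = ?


Number of subsets = 2^n
= 2^26
= 67108864

|P(A)| = 67108864


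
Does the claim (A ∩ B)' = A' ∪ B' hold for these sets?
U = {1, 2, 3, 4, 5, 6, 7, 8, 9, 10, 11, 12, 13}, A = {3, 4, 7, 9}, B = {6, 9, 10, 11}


LHS: A ∩ B = {9}
(A ∩ B)' = U \ (A ∩ B) = {1, 2, 3, 4, 5, 6, 7, 8, 10, 11, 12, 13}
A' = {1, 2, 5, 6, 8, 10, 11, 12, 13}, B' = {1, 2, 3, 4, 5, 7, 8, 12, 13}
Claimed RHS: A' ∪ B' = {1, 2, 3, 4, 5, 6, 7, 8, 10, 11, 12, 13}
Identity is VALID: LHS = RHS = {1, 2, 3, 4, 5, 6, 7, 8, 10, 11, 12, 13} ✓

Identity is valid. (A ∩ B)' = A' ∪ B' = {1, 2, 3, 4, 5, 6, 7, 8, 10, 11, 12, 13}


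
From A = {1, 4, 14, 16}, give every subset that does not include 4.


A subset of A that omits 4 is a subset of A \ {4}, so there are 2^(n-1) = 2^3 = 8 of them.
Subsets excluding 4: ∅, {1}, {14}, {16}, {1, 14}, {1, 16}, {14, 16}, {1, 14, 16}

Subsets excluding 4 (8 total): ∅, {1}, {14}, {16}, {1, 14}, {1, 16}, {14, 16}, {1, 14, 16}


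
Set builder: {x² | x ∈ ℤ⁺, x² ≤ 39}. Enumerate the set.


Checking each candidate:
Condition: positive perfect squares ≤ 39
Result = {1, 4, 9, 16, 25, 36}

{1, 4, 9, 16, 25, 36}


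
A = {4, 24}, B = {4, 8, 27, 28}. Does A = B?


Two sets are equal iff they have exactly the same elements.
A = {4, 24}
B = {4, 8, 27, 28}
Differences: {8, 24, 27, 28}
A ≠ B

No, A ≠ B


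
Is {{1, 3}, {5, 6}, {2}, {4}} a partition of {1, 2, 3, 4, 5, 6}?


A partition requires: (1) non-empty parts, (2) pairwise disjoint, (3) union = U
Parts: {1, 3}, {5, 6}, {2}, {4}
Union of parts: {1, 2, 3, 4, 5, 6}
U = {1, 2, 3, 4, 5, 6}
All non-empty? True
Pairwise disjoint? True
Covers U? True

Yes, valid partition


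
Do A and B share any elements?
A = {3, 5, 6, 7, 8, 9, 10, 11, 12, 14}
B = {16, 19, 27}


Disjoint means A ∩ B = ∅.
A ∩ B = ∅
A ∩ B = ∅, so A and B are disjoint.

No — A and B share no elements (A ∩ B = ∅), so they are disjoint


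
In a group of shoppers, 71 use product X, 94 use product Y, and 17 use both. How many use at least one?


|A ∪ B| = |A| + |B| - |A ∩ B|
= 71 + 94 - 17
= 148

|A ∪ B| = 148


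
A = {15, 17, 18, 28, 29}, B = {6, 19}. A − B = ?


A \ B = elements in A but not in B
A = {15, 17, 18, 28, 29}
B = {6, 19}
Remove from A any elements in B
A \ B = {15, 17, 18, 28, 29}

A \ B = {15, 17, 18, 28, 29}


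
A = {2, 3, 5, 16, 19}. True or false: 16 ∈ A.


A = {2, 3, 5, 16, 19}
Checking if 16 is in A
16 is in A → True

16 ∈ A


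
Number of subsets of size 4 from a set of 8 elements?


C(n,k) = n! / (k!(n-k)!)
C(8,4) = 8! / (4!4!)
= 70

C(8,4) = 70


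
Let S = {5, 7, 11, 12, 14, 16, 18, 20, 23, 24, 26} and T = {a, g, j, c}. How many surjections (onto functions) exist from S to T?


n = |S| = 11, k = |T| = 4. Surjections via inclusion-exclusion:
S(n,k) = Σ(-1)^i × C(k,i) × (k-i)^n, i=0 to k
i=0: (-1)^0×C(4,0)×4^11 = 4194304
i=1: (-1)^1×C(4,1)×3^11 = -708588
i=2: (-1)^2×C(4,2)×2^11 = 12288
i=3: (-1)^3×C(4,3)×1^11 = -4
i=4: (-1)^4×C(4,4)×0^11 = 0
Total = 3498000

Number of surjections = 3498000


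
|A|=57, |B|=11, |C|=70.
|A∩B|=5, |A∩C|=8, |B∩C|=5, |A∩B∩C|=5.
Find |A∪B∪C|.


|A∪B∪C| = |A|+|B|+|C| - |A∩B|-|A∩C|-|B∩C| + |A∩B∩C|
= 57+11+70 - 5-8-5 + 5
= 138 - 18 + 5
= 125

|A ∪ B ∪ C| = 125
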